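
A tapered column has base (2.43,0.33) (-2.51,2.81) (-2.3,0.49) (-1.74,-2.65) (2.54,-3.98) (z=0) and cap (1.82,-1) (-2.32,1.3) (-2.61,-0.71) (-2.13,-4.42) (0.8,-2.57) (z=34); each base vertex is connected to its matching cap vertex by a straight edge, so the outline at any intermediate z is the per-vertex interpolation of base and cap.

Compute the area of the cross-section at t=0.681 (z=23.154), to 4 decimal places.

Area at t=0.681: 16.5405

Cross-section at t=0.681: each vertex is (1-t)·p0[i] + t·p1[i].
  v1: (1-0.681)·(2.43,0.33) + 0.681·(1.82,-1) = (2.0146,-0.5757)
  v2: (1-0.681)·(-2.51,2.81) + 0.681·(-2.32,1.3) = (-2.3806,1.7817)
  v3: (1-0.681)·(-2.3,0.49) + 0.681·(-2.61,-0.71) = (-2.5111,-0.3272)
  v4: (1-0.681)·(-1.74,-2.65) + 0.681·(-2.13,-4.42) = (-2.0056,-3.8554)
  v5: (1-0.681)·(2.54,-3.98) + 0.681·(0.8,-2.57) = (1.3551,-3.0198)
Shoelace sum Σ(x_i·y_{i+1} − x_{i+1}·y_i):
  i=1: 2.0146·1.7817 − -2.3806·-0.5757 = +2.2188 (running +2.2188)
  i=2: -2.3806·-0.3272 − -2.5111·1.7817 = +5.2530 (running +7.4717)
  i=3: -2.5111·-3.8554 − -2.0056·-0.3272 = +9.0250 (running +16.4968)
  i=4: -2.0056·-3.0198 − 1.3551·-3.8554 = +11.2807 (running +27.7775)
  i=5: 1.3551·-0.5757 − 2.0146·-3.0198 = +5.3035 (running +33.0810)
Area = |Σ|/2 = |33.0810|/2 = 16.5405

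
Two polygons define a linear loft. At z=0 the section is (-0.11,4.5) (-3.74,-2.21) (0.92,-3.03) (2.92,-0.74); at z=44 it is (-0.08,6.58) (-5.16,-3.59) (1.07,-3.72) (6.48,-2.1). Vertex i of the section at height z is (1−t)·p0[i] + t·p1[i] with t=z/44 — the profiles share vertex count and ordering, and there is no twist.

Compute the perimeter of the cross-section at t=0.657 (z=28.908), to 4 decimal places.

Perimeter at t=0.657: 29.6264

Cross-section at t=0.657: each vertex is (1-t)·p0[i] + t·p1[i].
  v1: (1-0.657)·(-0.11,4.5) + 0.657·(-0.08,6.58) = (-0.0903,5.8666)
  v2: (1-0.657)·(-3.74,-2.21) + 0.657·(-5.16,-3.59) = (-4.6729,-3.1167)
  v3: (1-0.657)·(0.92,-3.03) + 0.657·(1.07,-3.72) = (1.0186,-3.4833)
  v4: (1-0.657)·(2.92,-0.74) + 0.657·(6.48,-2.1) = (5.2589,-1.6335)
Perimeter = Σ |v_{i+1} − v_i|:
  edge 1→2: √(-4.5827² + -8.9832²) = 10.0846 (running 10.0846)
  edge 2→3: √(5.6915² + -0.3667²) = 5.7033 (running 15.7879)
  edge 3→4: √(4.2404² + 1.8498²) = 4.6263 (running 20.4142)
  edge 4→1: √(-5.3492² + 7.5001²) = 9.2122 (running 29.6264)
Perimeter = 29.6264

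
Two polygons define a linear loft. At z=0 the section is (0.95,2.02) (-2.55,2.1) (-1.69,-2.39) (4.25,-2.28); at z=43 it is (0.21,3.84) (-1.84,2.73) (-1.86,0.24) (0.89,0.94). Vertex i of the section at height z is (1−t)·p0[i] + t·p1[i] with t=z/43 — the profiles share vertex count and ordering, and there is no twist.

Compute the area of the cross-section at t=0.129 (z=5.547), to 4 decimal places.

Cross-section at t=0.129: each vertex is (1-t)·p0[i] + t·p1[i].
  v1: (1-0.129)·(0.95,2.02) + 0.129·(0.21,3.84) = (0.8545,2.2548)
  v2: (1-0.129)·(-2.55,2.1) + 0.129·(-1.84,2.73) = (-2.4584,2.1813)
  v3: (1-0.129)·(-1.69,-2.39) + 0.129·(-1.86,0.24) = (-1.7119,-2.0507)
  v4: (1-0.129)·(4.25,-2.28) + 0.129·(0.89,0.94) = (3.8166,-1.8646)
Shoelace sum Σ(x_i·y_{i+1} − x_{i+1}·y_i):
  i=1: 0.8545·2.1813 − -2.4584·2.2548 = +7.4072 (running +7.4072)
  i=2: -2.4584·-2.0507 − -1.7119·2.1813 = +8.7757 (running +16.1829)
  i=3: -1.7119·-1.8646 − 3.8166·-2.0507 = +11.0188 (running +27.2017)
  i=4: 3.8166·2.2548 − 0.8545·-1.8646 = +10.1989 (running +37.4006)
Area = |Σ|/2 = |37.4006|/2 = 18.7003

Area at t=0.129: 18.7003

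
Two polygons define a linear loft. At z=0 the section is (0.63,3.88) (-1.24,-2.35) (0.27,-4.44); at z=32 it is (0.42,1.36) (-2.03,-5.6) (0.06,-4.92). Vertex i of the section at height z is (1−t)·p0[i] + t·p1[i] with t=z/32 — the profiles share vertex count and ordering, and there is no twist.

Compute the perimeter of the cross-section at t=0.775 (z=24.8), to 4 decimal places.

Cross-section at t=0.775: each vertex is (1-t)·p0[i] + t·p1[i].
  v1: (1-0.775)·(0.63,3.88) + 0.775·(0.42,1.36) = (0.4672,1.9270)
  v2: (1-0.775)·(-1.24,-2.35) + 0.775·(-2.03,-5.6) = (-1.8522,-4.8687)
  v3: (1-0.775)·(0.27,-4.44) + 0.775·(0.06,-4.92) = (0.1072,-4.8120)
Perimeter = Σ |v_{i+1} − v_i|:
  edge 1→2: √(-2.3195² + -6.7957²) = 7.1807 (running 7.1807)
  edge 2→3: √(1.9595² + 0.0567²) = 1.9603 (running 9.1410)
  edge 3→1: √(0.3600² + 6.7390²) = 6.7486 (running 15.8896)
Perimeter = 15.8896

Perimeter at t=0.775: 15.8896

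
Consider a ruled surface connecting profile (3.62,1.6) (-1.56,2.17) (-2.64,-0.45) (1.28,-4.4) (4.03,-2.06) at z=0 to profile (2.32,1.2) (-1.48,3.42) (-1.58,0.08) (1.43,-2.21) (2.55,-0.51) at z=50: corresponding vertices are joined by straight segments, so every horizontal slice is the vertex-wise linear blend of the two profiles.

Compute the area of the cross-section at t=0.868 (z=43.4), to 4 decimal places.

Cross-section at t=0.868: each vertex is (1-t)·p0[i] + t·p1[i].
  v1: (1-0.868)·(3.62,1.6) + 0.868·(2.32,1.2) = (2.4916,1.2528)
  v2: (1-0.868)·(-1.56,2.17) + 0.868·(-1.48,3.42) = (-1.4906,3.2550)
  v3: (1-0.868)·(-2.64,-0.45) + 0.868·(-1.58,0.08) = (-1.7199,0.0100)
  v4: (1-0.868)·(1.28,-4.4) + 0.868·(1.43,-2.21) = (1.4102,-2.4991)
  v5: (1-0.868)·(4.03,-2.06) + 0.868·(2.55,-0.51) = (2.7454,-0.7146)
Shoelace sum Σ(x_i·y_{i+1} − x_{i+1}·y_i):
  i=1: 2.4916·3.2550 − -1.4906·1.2528 = +9.9775 (running +9.9775)
  i=2: -1.4906·0.0100 − -1.7199·3.2550 = +5.5834 (running +15.5609)
  i=3: -1.7199·-2.4991 − 1.4102·0.0100 = +4.2841 (running +19.8450)
  i=4: 1.4102·-0.7146 − 2.7454·-2.4991 = +5.8531 (running +25.6981)
  i=5: 2.7454·1.2528 − 2.4916·-0.7146 = +5.2199 (running +30.9180)
Area = |Σ|/2 = |30.9180|/2 = 15.4590

Area at t=0.868: 15.4590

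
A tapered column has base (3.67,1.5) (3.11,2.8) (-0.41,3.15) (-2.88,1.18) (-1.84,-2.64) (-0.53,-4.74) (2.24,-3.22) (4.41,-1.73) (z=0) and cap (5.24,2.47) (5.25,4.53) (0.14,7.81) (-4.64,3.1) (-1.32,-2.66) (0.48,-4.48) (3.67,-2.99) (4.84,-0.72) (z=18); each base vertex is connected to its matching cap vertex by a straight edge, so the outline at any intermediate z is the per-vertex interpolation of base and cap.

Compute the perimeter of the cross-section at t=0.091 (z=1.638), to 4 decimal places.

Perimeter at t=0.091: 24.4009

Cross-section at t=0.091: each vertex is (1-t)·p0[i] + t·p1[i].
  v1: (1-0.091)·(3.67,1.5) + 0.091·(5.24,2.47) = (3.8129,1.5883)
  v2: (1-0.091)·(3.11,2.8) + 0.091·(5.25,4.53) = (3.3047,2.9574)
  v3: (1-0.091)·(-0.41,3.15) + 0.091·(0.14,7.81) = (-0.3599,3.5741)
  v4: (1-0.091)·(-2.88,1.18) + 0.091·(-4.64,3.1) = (-3.0402,1.3547)
  v5: (1-0.091)·(-1.84,-2.64) + 0.091·(-1.32,-2.66) = (-1.7927,-2.6418)
  v6: (1-0.091)·(-0.53,-4.74) + 0.091·(0.48,-4.48) = (-0.4381,-4.7163)
  v7: (1-0.091)·(2.24,-3.22) + 0.091·(3.67,-2.99) = (2.3701,-3.1991)
  v8: (1-0.091)·(4.41,-1.73) + 0.091·(4.84,-0.72) = (4.4491,-1.6381)
Perimeter = Σ |v_{i+1} − v_i|:
  edge 1→2: √(-0.5081² + 1.3692²) = 1.4604 (running 1.4604)
  edge 2→3: √(-3.6647² + 0.6166²) = 3.7162 (running 5.1766)
  edge 3→4: √(-2.6802² + -2.2193²) = 3.4798 (running 8.6564)
  edge 4→5: √(1.2475² + -3.9965²) = 4.1867 (running 12.8431)
  edge 5→6: √(1.3546² + -2.0745²) = 2.4776 (running 15.3207)
  edge 6→7: √(2.8082² + 1.5173²) = 3.1919 (running 18.5126)
  edge 7→8: √(2.0790² + 1.5610²) = 2.5998 (running 21.1124)
  edge 8→1: √(-0.6363² + 3.2264²) = 3.2885 (running 24.4009)
Perimeter = 24.4009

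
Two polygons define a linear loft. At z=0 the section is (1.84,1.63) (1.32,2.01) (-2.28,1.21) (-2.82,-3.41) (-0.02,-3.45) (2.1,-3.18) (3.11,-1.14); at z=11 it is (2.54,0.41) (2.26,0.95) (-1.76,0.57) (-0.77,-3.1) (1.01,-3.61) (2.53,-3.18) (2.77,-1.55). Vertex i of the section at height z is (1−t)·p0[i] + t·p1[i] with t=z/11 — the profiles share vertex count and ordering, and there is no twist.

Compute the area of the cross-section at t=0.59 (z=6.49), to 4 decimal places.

Area at t=0.59: 19.6267

Cross-section at t=0.59: each vertex is (1-t)·p0[i] + t·p1[i].
  v1: (1-0.59)·(1.84,1.63) + 0.59·(2.54,0.41) = (2.2530,0.9102)
  v2: (1-0.59)·(1.32,2.01) + 0.59·(2.26,0.95) = (1.8746,1.3846)
  v3: (1-0.59)·(-2.28,1.21) + 0.59·(-1.76,0.57) = (-1.9732,0.8324)
  v4: (1-0.59)·(-2.82,-3.41) + 0.59·(-0.77,-3.1) = (-1.6105,-3.2271)
  v5: (1-0.59)·(-0.02,-3.45) + 0.59·(1.01,-3.61) = (0.5877,-3.5444)
  v6: (1-0.59)·(2.1,-3.18) + 0.59·(2.53,-3.18) = (2.3537,-3.1800)
  v7: (1-0.59)·(3.11,-1.14) + 0.59·(2.77,-1.55) = (2.9094,-1.3819)
Shoelace sum Σ(x_i·y_{i+1} − x_{i+1}·y_i):
  i=1: 2.2530·1.3846 − 1.8746·0.9102 = +1.4132 (running +1.4132)
  i=2: 1.8746·0.8324 − -1.9732·1.3846 = +4.2925 (running +5.7058)
  i=3: -1.9732·-3.2271 − -1.6105·0.8324 = +7.7083 (running +13.4140)
  i=4: -1.6105·-3.5444 − 0.5877·-3.2271 = +7.6048 (running +21.0189)
  i=5: 0.5877·-3.1800 − 2.3537·-3.5444 = +6.4736 (running +27.4924)
  i=6: 2.3537·-1.3819 − 2.9094·-3.1800 = +5.9993 (running +33.4918)
  i=7: 2.9094·0.9102 − 2.2530·-1.3819 = +5.7616 (running +39.2533)
Area = |Σ|/2 = |39.2533|/2 = 19.6267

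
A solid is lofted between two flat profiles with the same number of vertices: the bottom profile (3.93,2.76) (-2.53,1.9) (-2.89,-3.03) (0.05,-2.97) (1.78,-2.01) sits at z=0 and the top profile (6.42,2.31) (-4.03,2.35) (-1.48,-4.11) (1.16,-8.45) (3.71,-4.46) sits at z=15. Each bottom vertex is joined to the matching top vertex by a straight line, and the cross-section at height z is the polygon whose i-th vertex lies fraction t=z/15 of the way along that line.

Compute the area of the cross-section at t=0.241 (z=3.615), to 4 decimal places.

Area at t=0.241: 34.9644

Cross-section at t=0.241: each vertex is (1-t)·p0[i] + t·p1[i].
  v1: (1-0.241)·(3.93,2.76) + 0.241·(6.42,2.31) = (4.5301,2.6516)
  v2: (1-0.241)·(-2.53,1.9) + 0.241·(-4.03,2.35) = (-2.8915,2.0084)
  v3: (1-0.241)·(-2.89,-3.03) + 0.241·(-1.48,-4.11) = (-2.5502,-3.2903)
  v4: (1-0.241)·(0.05,-2.97) + 0.241·(1.16,-8.45) = (0.3175,-4.2907)
  v5: (1-0.241)·(1.78,-2.01) + 0.241·(3.71,-4.46) = (2.2451,-2.6004)
Shoelace sum Σ(x_i·y_{i+1} − x_{i+1}·y_i):
  i=1: 4.5301·2.0084 − -2.8915·2.6516 = +16.7654 (running +16.7654)
  i=2: -2.8915·-3.2903 − -2.5502·2.0084 = +14.6358 (running +31.4012)
  i=3: -2.5502·-4.2907 − 0.3175·-3.2903 = +11.9867 (running +43.3879)
  i=4: 0.3175·-2.6004 − 2.2451·-4.2907 = +8.8075 (running +52.1954)
  i=5: 2.2451·2.6516 − 4.5301·-2.6004 = +17.7333 (running +69.9287)
Area = |Σ|/2 = |69.9287|/2 = 34.9644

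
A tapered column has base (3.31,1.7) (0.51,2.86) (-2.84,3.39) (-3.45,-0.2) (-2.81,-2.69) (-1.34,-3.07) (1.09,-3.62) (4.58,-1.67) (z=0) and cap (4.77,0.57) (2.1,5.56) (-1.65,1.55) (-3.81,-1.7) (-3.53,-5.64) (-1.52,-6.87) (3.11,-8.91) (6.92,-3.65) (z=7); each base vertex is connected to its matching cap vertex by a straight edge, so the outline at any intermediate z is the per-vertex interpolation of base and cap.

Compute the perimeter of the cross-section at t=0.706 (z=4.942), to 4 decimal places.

Cross-section at t=0.706: each vertex is (1-t)·p0[i] + t·p1[i].
  v1: (1-0.706)·(3.31,1.7) + 0.706·(4.77,0.57) = (4.3408,0.9022)
  v2: (1-0.706)·(0.51,2.86) + 0.706·(2.1,5.56) = (1.6325,4.7662)
  v3: (1-0.706)·(-2.84,3.39) + 0.706·(-1.65,1.55) = (-1.9999,2.0910)
  v4: (1-0.706)·(-3.45,-0.2) + 0.706·(-3.81,-1.7) = (-3.7042,-1.2590)
  v5: (1-0.706)·(-2.81,-2.69) + 0.706·(-3.53,-5.64) = (-3.3183,-4.7727)
  v6: (1-0.706)·(-1.34,-3.07) + 0.706·(-1.52,-6.87) = (-1.4671,-5.7528)
  v7: (1-0.706)·(1.09,-3.62) + 0.706·(3.11,-8.91) = (2.5161,-7.3547)
  v8: (1-0.706)·(4.58,-1.67) + 0.706·(6.92,-3.65) = (6.2320,-3.0679)
Perimeter = Σ |v_{i+1} − v_i|:
  edge 1→2: √(-2.7082² + 3.8640²) = 4.7186 (running 4.7186)
  edge 2→3: √(-3.6324² + -2.6752²) = 4.5112 (running 9.2298)
  edge 3→4: √(-1.7043² + -3.3500²) = 3.7586 (running 12.9884)
  edge 4→5: √(0.3858² + -3.5137²) = 3.5348 (running 16.5232)
  edge 5→6: √(1.8512² + -0.9801²) = 2.0947 (running 18.6179)
  edge 6→7: √(3.9832² + -1.6019²) = 4.2933 (running 22.9111)
  edge 7→8: √(3.7159² + 4.2869²) = 5.6732 (running 28.5843)
  edge 8→1: √(-1.8913² + 3.9701²) = 4.3976 (running 32.9819)
Perimeter = 32.9819

Perimeter at t=0.706: 32.9819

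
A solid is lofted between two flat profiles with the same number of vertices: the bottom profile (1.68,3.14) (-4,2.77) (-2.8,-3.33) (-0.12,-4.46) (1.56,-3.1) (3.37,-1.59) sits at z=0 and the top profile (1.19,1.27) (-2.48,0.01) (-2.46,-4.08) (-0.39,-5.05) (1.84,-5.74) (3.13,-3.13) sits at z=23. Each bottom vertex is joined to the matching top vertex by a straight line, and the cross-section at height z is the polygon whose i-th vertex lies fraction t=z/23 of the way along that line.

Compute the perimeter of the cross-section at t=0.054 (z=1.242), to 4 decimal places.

Perimeter at t=0.054: 24.0628

Cross-section at t=0.054: each vertex is (1-t)·p0[i] + t·p1[i].
  v1: (1-0.054)·(1.68,3.14) + 0.054·(1.19,1.27) = (1.6535,3.0390)
  v2: (1-0.054)·(-4,2.77) + 0.054·(-2.48,0.01) = (-3.9179,2.6210)
  v3: (1-0.054)·(-2.8,-3.33) + 0.054·(-2.46,-4.08) = (-2.7816,-3.3705)
  v4: (1-0.054)·(-0.12,-4.46) + 0.054·(-0.39,-5.05) = (-0.1346,-4.4919)
  v5: (1-0.054)·(1.56,-3.1) + 0.054·(1.84,-5.74) = (1.5751,-3.2426)
  v6: (1-0.054)·(3.37,-1.59) + 0.054·(3.13,-3.13) = (3.3570,-1.6732)
Perimeter = Σ |v_{i+1} − v_i|:
  edge 1→2: √(-5.5715² + -0.4181²) = 5.5871 (running 5.5871)
  edge 2→3: √(1.1363² + -5.9915²) = 6.0983 (running 11.6854)
  edge 3→4: √(2.6471² + -1.1214²) = 2.8748 (running 14.5602)
  edge 4→5: √(1.7097² + 1.2493²) = 2.1175 (running 16.6777)
  edge 5→6: √(1.7819² + 1.5694²) = 2.3745 (running 19.0522)
  edge 6→1: √(-1.7035² + 4.7122²) = 5.0106 (running 24.0628)
Perimeter = 24.0628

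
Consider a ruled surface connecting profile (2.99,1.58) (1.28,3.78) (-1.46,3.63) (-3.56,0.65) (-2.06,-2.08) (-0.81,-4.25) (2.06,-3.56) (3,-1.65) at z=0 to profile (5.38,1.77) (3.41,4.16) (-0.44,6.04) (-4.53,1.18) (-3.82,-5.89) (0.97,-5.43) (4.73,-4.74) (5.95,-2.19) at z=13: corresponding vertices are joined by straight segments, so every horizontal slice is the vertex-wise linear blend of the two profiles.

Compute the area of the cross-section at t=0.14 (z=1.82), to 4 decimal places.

Cross-section at t=0.14: each vertex is (1-t)·p0[i] + t·p1[i].
  v1: (1-0.14)·(2.99,1.58) + 0.14·(5.38,1.77) = (3.3246,1.6066)
  v2: (1-0.14)·(1.28,3.78) + 0.14·(3.41,4.16) = (1.5782,3.8332)
  v3: (1-0.14)·(-1.46,3.63) + 0.14·(-0.44,6.04) = (-1.3172,3.9674)
  v4: (1-0.14)·(-3.56,0.65) + 0.14·(-4.53,1.18) = (-3.6958,0.7242)
  v5: (1-0.14)·(-2.06,-2.08) + 0.14·(-3.82,-5.89) = (-2.3064,-2.6134)
  v6: (1-0.14)·(-0.81,-4.25) + 0.14·(0.97,-5.43) = (-0.5608,-4.4152)
  v7: (1-0.14)·(2.06,-3.56) + 0.14·(4.73,-4.74) = (2.4338,-3.7252)
  v8: (1-0.14)·(3,-1.65) + 0.14·(5.95,-2.19) = (3.4130,-1.7256)
Shoelace sum Σ(x_i·y_{i+1} − x_{i+1}·y_i):
  i=1: 3.3246·3.8332 − 1.5782·1.6066 = +10.2083 (running +10.2083)
  i=2: 1.5782·3.9674 − -1.3172·3.8332 = +11.3104 (running +21.5188)
  i=3: -1.3172·0.7242 − -3.6958·3.9674 = +13.7088 (running +35.2276)
  i=4: -3.6958·-2.6134 − -2.3064·0.7242 = +11.3289 (running +46.5565)
  i=5: -2.3064·-4.4152 − -0.5608·-2.6134 = +8.7176 (running +55.2741)
  i=6: -0.5608·-3.7252 − 2.4338·-4.4152 = +12.8348 (running +68.1089)
  i=7: 2.4338·-1.7256 − 3.4130·-3.7252 = +8.5143 (running +76.6232)
  i=8: 3.4130·1.6066 − 3.3246·-1.7256 = +11.2203 (running +87.8435)
Area = |Σ|/2 = |87.8435|/2 = 43.9217

Area at t=0.14: 43.9217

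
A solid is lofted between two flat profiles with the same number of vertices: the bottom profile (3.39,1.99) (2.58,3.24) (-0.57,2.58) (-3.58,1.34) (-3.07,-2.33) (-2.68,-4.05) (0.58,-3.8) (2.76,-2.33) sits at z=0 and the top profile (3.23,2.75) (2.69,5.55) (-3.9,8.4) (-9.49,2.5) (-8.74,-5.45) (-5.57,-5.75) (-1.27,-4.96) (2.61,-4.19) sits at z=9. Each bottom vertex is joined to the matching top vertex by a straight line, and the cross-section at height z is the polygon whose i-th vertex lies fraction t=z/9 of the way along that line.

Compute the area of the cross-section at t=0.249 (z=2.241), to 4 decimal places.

Area at t=0.249: 57.0117

Cross-section at t=0.249: each vertex is (1-t)·p0[i] + t·p1[i].
  v1: (1-0.249)·(3.39,1.99) + 0.249·(3.23,2.75) = (3.3502,2.1792)
  v2: (1-0.249)·(2.58,3.24) + 0.249·(2.69,5.55) = (2.6074,3.8152)
  v3: (1-0.249)·(-0.57,2.58) + 0.249·(-3.9,8.4) = (-1.3992,4.0292)
  v4: (1-0.249)·(-3.58,1.34) + 0.249·(-9.49,2.5) = (-5.0516,1.6288)
  v5: (1-0.249)·(-3.07,-2.33) + 0.249·(-8.74,-5.45) = (-4.4818,-3.1069)
  v6: (1-0.249)·(-2.68,-4.05) + 0.249·(-5.57,-5.75) = (-3.3996,-4.4733)
  v7: (1-0.249)·(0.58,-3.8) + 0.249·(-1.27,-4.96) = (0.1193,-4.0888)
  v8: (1-0.249)·(2.76,-2.33) + 0.249·(2.61,-4.19) = (2.7226,-2.7931)
Shoelace sum Σ(x_i·y_{i+1} − x_{i+1}·y_i):
  i=1: 3.3502·3.8152 − 2.6074·2.1792 = +7.0994 (running +7.0994)
  i=2: 2.6074·4.0292 − -1.3992·3.8152 = +15.8437 (running +22.9431)
  i=3: -1.3992·1.6288 − -5.0516·4.0292 = +18.0747 (running +41.0179)
  i=4: -5.0516·-3.1069 − -4.4818·1.6288 = +22.9949 (running +64.0127)
  i=5: -4.4818·-4.4733 − -3.3996·-3.1069 = +9.4864 (running +73.4991)
  i=6: -3.3996·-4.0888 − 0.1193·-4.4733 = +14.4343 (running +87.9335)
  i=7: 0.1193·-2.7931 − 2.7226·-4.0888 = +10.7991 (running +98.7326)
  i=8: 2.7226·2.1792 − 3.3502·-2.7931 = +15.2908 (running +114.0234)
Area = |Σ|/2 = |114.0234|/2 = 57.0117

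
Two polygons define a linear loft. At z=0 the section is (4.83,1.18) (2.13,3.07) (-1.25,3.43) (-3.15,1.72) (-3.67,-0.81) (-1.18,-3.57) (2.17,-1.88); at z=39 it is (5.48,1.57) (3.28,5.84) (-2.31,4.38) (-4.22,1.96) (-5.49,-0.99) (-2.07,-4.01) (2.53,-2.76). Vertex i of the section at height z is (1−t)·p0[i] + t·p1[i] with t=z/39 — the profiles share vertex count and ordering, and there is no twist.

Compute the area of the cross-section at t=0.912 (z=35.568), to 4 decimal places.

Area at t=0.912: 66.0919

Cross-section at t=0.912: each vertex is (1-t)·p0[i] + t·p1[i].
  v1: (1-0.912)·(4.83,1.18) + 0.912·(5.48,1.57) = (5.4228,1.5357)
  v2: (1-0.912)·(2.13,3.07) + 0.912·(3.28,5.84) = (3.1788,5.5962)
  v3: (1-0.912)·(-1.25,3.43) + 0.912·(-2.31,4.38) = (-2.2167,4.2964)
  v4: (1-0.912)·(-3.15,1.72) + 0.912·(-4.22,1.96) = (-4.1258,1.9389)
  v5: (1-0.912)·(-3.67,-0.81) + 0.912·(-5.49,-0.99) = (-5.3298,-0.9742)
  v6: (1-0.912)·(-1.18,-3.57) + 0.912·(-2.07,-4.01) = (-1.9917,-3.9713)
  v7: (1-0.912)·(2.17,-1.88) + 0.912·(2.53,-2.76) = (2.4983,-2.6826)
Shoelace sum Σ(x_i·y_{i+1} − x_{i+1}·y_i):
  i=1: 5.4228·5.5962 − 3.1788·1.5357 = +25.4657 (running +25.4657)
  i=2: 3.1788·4.2964 − -2.2167·5.5962 = +26.0627 (running +51.5284)
  i=3: -2.2167·1.9389 − -4.1258·4.2964 = +13.4283 (running +64.9567)
  i=4: -4.1258·-0.9742 − -5.3298·1.9389 = +14.3531 (running +79.3098)
  i=5: -5.3298·-3.9713 − -1.9917·-0.9742 = +19.2261 (running +98.5359)
  i=6: -1.9917·-2.6826 − 2.4983·-3.9713 = +15.2643 (running +113.8002)
  i=7: 2.4983·1.5357 − 5.4228·-2.6826 = +18.3836 (running +132.1838)
Area = |Σ|/2 = |132.1838|/2 = 66.0919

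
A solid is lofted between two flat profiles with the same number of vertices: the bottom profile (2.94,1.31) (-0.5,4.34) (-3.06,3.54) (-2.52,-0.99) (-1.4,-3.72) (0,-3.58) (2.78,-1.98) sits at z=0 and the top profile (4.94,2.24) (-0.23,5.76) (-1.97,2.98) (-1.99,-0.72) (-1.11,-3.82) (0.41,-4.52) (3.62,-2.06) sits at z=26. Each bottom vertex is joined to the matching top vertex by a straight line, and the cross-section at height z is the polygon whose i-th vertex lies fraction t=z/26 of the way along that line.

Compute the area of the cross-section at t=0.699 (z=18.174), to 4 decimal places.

Cross-section at t=0.699: each vertex is (1-t)·p0[i] + t·p1[i].
  v1: (1-0.699)·(2.94,1.31) + 0.699·(4.94,2.24) = (4.3380,1.9601)
  v2: (1-0.699)·(-0.5,4.34) + 0.699·(-0.23,5.76) = (-0.3113,5.3326)
  v3: (1-0.699)·(-3.06,3.54) + 0.699·(-1.97,2.98) = (-2.2981,3.1486)
  v4: (1-0.699)·(-2.52,-0.99) + 0.699·(-1.99,-0.72) = (-2.1495,-0.8013)
  v5: (1-0.699)·(-1.4,-3.72) + 0.699·(-1.11,-3.82) = (-1.1973,-3.7899)
  v6: (1-0.699)·(0,-3.58) + 0.699·(0.41,-4.52) = (0.2866,-4.2371)
  v7: (1-0.699)·(2.78,-1.98) + 0.699·(3.62,-2.06) = (3.3672,-2.0359)
Shoelace sum Σ(x_i·y_{i+1} − x_{i+1}·y_i):
  i=1: 4.3380·5.3326 − -0.3113·1.9601 = +23.7428 (running +23.7428)
  i=2: -0.3113·3.1486 − -2.2981·5.3326 = +11.2747 (running +35.0175)
  i=3: -2.2981·-0.8013 − -2.1495·3.1486 = +8.6093 (running +43.6269)
  i=4: -2.1495·-3.7899 − -1.1973·-0.8013 = +7.1872 (running +50.8140)
  i=5: -1.1973·-4.2371 − 0.2866·-3.7899 = +6.1591 (running +56.9731)
  i=6: 0.2866·-2.0359 − 3.3672·-4.2371 = +13.6834 (running +70.6565)
  i=7: 3.3672·1.9601 − 4.3380·-2.0359 = +15.4317 (running +86.0882)
Area = |Σ|/2 = |86.0882|/2 = 43.0441

Area at t=0.699: 43.0441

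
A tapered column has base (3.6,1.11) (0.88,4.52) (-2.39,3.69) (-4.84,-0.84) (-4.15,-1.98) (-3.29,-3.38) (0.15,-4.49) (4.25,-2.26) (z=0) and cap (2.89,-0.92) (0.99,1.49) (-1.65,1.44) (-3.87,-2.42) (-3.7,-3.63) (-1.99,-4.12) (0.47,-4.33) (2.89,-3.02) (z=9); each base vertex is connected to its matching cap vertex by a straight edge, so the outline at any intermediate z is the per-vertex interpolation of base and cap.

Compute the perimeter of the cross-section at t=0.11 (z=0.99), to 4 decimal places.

Perimeter at t=0.11: 26.7221

Cross-section at t=0.11: each vertex is (1-t)·p0[i] + t·p1[i].
  v1: (1-0.11)·(3.6,1.11) + 0.11·(2.89,-0.92) = (3.5219,0.8867)
  v2: (1-0.11)·(0.88,4.52) + 0.11·(0.99,1.49) = (0.8921,4.1867)
  v3: (1-0.11)·(-2.39,3.69) + 0.11·(-1.65,1.44) = (-2.3086,3.4425)
  v4: (1-0.11)·(-4.84,-0.84) + 0.11·(-3.87,-2.42) = (-4.7333,-1.0138)
  v5: (1-0.11)·(-4.15,-1.98) + 0.11·(-3.7,-3.63) = (-4.1005,-2.1615)
  v6: (1-0.11)·(-3.29,-3.38) + 0.11·(-1.99,-4.12) = (-3.1470,-3.4614)
  v7: (1-0.11)·(0.15,-4.49) + 0.11·(0.47,-4.33) = (0.1852,-4.4724)
  v8: (1-0.11)·(4.25,-2.26) + 0.11·(2.89,-3.02) = (4.1004,-2.3436)
Perimeter = Σ |v_{i+1} − v_i|:
  edge 1→2: √(-2.6298² + 3.3000²) = 4.2197 (running 4.2197)
  edge 2→3: √(-3.2007² + -0.7442²) = 3.2861 (running 7.5058)
  edge 3→4: √(-2.4247² + -4.4563²) = 5.0732 (running 12.5790)
  edge 4→5: √(0.6328² + -1.1477²) = 1.3106 (running 13.8896)
  edge 5→6: √(0.9535² + -1.2999²) = 1.6121 (running 15.5017)
  edge 6→7: √(3.3322² + -1.0110²) = 3.4822 (running 18.9839)
  edge 7→8: √(3.9152² + 2.1288²) = 4.4565 (running 23.4404)
  edge 8→1: √(-0.5785² + 3.2303²) = 3.2817 (running 26.7221)
Perimeter = 26.7221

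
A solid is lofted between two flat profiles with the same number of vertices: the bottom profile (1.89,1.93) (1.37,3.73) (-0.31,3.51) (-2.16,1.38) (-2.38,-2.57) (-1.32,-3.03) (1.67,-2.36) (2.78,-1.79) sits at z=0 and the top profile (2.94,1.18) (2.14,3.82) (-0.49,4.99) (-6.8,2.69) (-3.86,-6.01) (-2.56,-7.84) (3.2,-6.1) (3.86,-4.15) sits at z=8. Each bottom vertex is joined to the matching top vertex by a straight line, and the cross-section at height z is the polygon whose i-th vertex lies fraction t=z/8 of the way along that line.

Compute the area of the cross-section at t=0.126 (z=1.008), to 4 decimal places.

Area at t=0.126: 31.5868

Cross-section at t=0.126: each vertex is (1-t)·p0[i] + t·p1[i].
  v1: (1-0.126)·(1.89,1.93) + 0.126·(2.94,1.18) = (2.0223,1.8355)
  v2: (1-0.126)·(1.37,3.73) + 0.126·(2.14,3.82) = (1.4670,3.7413)
  v3: (1-0.126)·(-0.31,3.51) + 0.126·(-0.49,4.99) = (-0.3327,3.6965)
  v4: (1-0.126)·(-2.16,1.38) + 0.126·(-6.8,2.69) = (-2.7446,1.5451)
  v5: (1-0.126)·(-2.38,-2.57) + 0.126·(-3.86,-6.01) = (-2.5665,-3.0034)
  v6: (1-0.126)·(-1.32,-3.03) + 0.126·(-2.56,-7.84) = (-1.4762,-3.6361)
  v7: (1-0.126)·(1.67,-2.36) + 0.126·(3.2,-6.1) = (1.8628,-2.8312)
  v8: (1-0.126)·(2.78,-1.79) + 0.126·(3.86,-4.15) = (2.9161,-2.0874)
Shoelace sum Σ(x_i·y_{i+1} − x_{i+1}·y_i):
  i=1: 2.0223·3.7413 − 1.4670·1.8355 = +4.8734 (running +4.8734)
  i=2: 1.4670·3.6965 − -0.3327·3.7413 = +6.6675 (running +11.5409)
  i=3: -0.3327·1.5451 − -2.7446·3.6965 = +9.6315 (running +21.1724)
  i=4: -2.7446·-3.0034 − -2.5665·1.5451 = +12.2087 (running +33.3811)
  i=5: -2.5665·-3.6361 − -1.4762·-3.0034 = +4.8981 (running +38.2792)
  i=6: -1.4762·-2.8312 − 1.8628·-3.6361 = +10.9528 (running +49.2319)
  i=7: 1.8628·-2.0874 − 2.9161·-2.8312 = +4.3678 (running +53.5998)
  i=8: 2.9161·1.8355 − 2.0223·-2.0874 = +9.5737 (running +63.1735)
Area = |Σ|/2 = |63.1735|/2 = 31.5868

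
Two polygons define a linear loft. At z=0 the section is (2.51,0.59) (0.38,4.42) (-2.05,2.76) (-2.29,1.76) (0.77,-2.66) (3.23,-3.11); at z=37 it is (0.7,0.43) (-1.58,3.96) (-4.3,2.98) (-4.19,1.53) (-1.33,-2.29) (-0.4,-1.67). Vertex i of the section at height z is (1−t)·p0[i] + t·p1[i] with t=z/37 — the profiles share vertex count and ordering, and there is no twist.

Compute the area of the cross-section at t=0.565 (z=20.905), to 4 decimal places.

Area at t=0.565: 19.6653

Cross-section at t=0.565: each vertex is (1-t)·p0[i] + t·p1[i].
  v1: (1-0.565)·(2.51,0.59) + 0.565·(0.7,0.43) = (1.4873,0.4996)
  v2: (1-0.565)·(0.38,4.42) + 0.565·(-1.58,3.96) = (-0.7274,4.1601)
  v3: (1-0.565)·(-2.05,2.76) + 0.565·(-4.3,2.98) = (-3.3212,2.8843)
  v4: (1-0.565)·(-2.29,1.76) + 0.565·(-4.19,1.53) = (-3.3635,1.6300)
  v5: (1-0.565)·(0.77,-2.66) + 0.565·(-1.33,-2.29) = (-0.4165,-2.4510)
  v6: (1-0.565)·(3.23,-3.11) + 0.565·(-0.4,-1.67) = (1.1791,-2.2964)
Shoelace sum Σ(x_i·y_{i+1} − x_{i+1}·y_i):
  i=1: 1.4873·4.1601 − -0.7274·0.4996 = +6.5509 (running +6.5509)
  i=2: -0.7274·2.8843 − -3.3212·4.1601 = +11.7187 (running +18.2696)
  i=3: -3.3212·1.6300 − -3.3635·2.8843 = +4.2875 (running +22.5572)
  i=4: -3.3635·-2.4510 − -0.4165·1.6300 = +8.9227 (running +31.4799)
  i=5: -0.4165·-2.2964 − 1.1791·-2.4510 = +3.8462 (running +35.3261)
  i=6: 1.1791·0.4996 − 1.4873·-2.2964 = +4.0046 (running +39.3307)
Area = |Σ|/2 = |39.3307|/2 = 19.6653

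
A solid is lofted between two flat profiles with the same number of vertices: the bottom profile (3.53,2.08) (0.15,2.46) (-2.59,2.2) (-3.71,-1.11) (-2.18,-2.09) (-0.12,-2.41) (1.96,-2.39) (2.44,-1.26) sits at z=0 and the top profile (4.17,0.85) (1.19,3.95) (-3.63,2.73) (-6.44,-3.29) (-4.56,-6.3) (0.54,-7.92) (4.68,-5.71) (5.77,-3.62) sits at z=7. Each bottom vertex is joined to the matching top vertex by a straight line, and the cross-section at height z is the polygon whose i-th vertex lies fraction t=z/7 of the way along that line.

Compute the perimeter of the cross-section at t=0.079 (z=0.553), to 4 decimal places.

Cross-section at t=0.079: each vertex is (1-t)·p0[i] + t·p1[i].
  v1: (1-0.079)·(3.53,2.08) + 0.079·(4.17,0.85) = (3.5806,1.9828)
  v2: (1-0.079)·(0.15,2.46) + 0.079·(1.19,3.95) = (0.2322,2.5777)
  v3: (1-0.079)·(-2.59,2.2) + 0.079·(-3.63,2.73) = (-2.6722,2.2419)
  v4: (1-0.079)·(-3.71,-1.11) + 0.079·(-6.44,-3.29) = (-3.9257,-1.2822)
  v5: (1-0.079)·(-2.18,-2.09) + 0.079·(-4.56,-6.3) = (-2.3680,-2.4226)
  v6: (1-0.079)·(-0.12,-2.41) + 0.079·(0.54,-7.92) = (-0.0679,-2.8453)
  v7: (1-0.079)·(1.96,-2.39) + 0.079·(4.68,-5.71) = (2.1749,-2.6523)
  v8: (1-0.079)·(2.44,-1.26) + 0.079·(5.77,-3.62) = (2.7031,-1.4464)
Perimeter = Σ |v_{i+1} − v_i|:
  edge 1→2: √(-3.3484² + 0.5949²) = 3.4008 (running 3.4008)
  edge 2→3: √(-2.9043² + -0.3358²) = 2.9237 (running 6.3245)
  edge 3→4: √(-1.2535² + -3.5241²) = 3.7404 (running 10.0649)
  edge 4→5: √(1.5576² + -1.1404²) = 1.9305 (running 11.9954)
  edge 5→6: √(2.3002² + -0.4227²) = 2.3387 (running 14.3340)
  edge 6→7: √(2.2427² + 0.1930²) = 2.2510 (running 16.5851)
  edge 7→8: √(0.5282² + 1.2058²) = 1.3164 (running 17.9015)
  edge 8→1: √(0.8775² + 3.4293²) = 3.5398 (running 21.4413)
Perimeter = 21.4413

Perimeter at t=0.079: 21.4413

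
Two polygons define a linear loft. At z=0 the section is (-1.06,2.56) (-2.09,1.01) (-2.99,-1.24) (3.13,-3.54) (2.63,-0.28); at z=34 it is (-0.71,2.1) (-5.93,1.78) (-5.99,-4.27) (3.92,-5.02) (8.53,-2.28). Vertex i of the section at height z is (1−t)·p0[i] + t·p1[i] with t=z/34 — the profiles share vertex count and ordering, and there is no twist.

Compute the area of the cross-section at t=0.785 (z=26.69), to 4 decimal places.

Area at t=0.785: 58.7381

Cross-section at t=0.785: each vertex is (1-t)·p0[i] + t·p1[i].
  v1: (1-0.785)·(-1.06,2.56) + 0.785·(-0.71,2.1) = (-0.7853,2.1989)
  v2: (1-0.785)·(-2.09,1.01) + 0.785·(-5.93,1.78) = (-5.1044,1.6144)
  v3: (1-0.785)·(-2.99,-1.24) + 0.785·(-5.99,-4.27) = (-5.3450,-3.6185)
  v4: (1-0.785)·(3.13,-3.54) + 0.785·(3.92,-5.02) = (3.7501,-4.7018)
  v5: (1-0.785)·(2.63,-0.28) + 0.785·(8.53,-2.28) = (7.2615,-1.8500)
Shoelace sum Σ(x_i·y_{i+1} − x_{i+1}·y_i):
  i=1: -0.7853·1.6144 − -5.1044·2.1989 = +9.9563 (running +9.9563)
  i=2: -5.1044·-3.6185 − -5.3450·1.6144 = +27.0998 (running +37.0561)
  i=3: -5.3450·-4.7018 − 3.7501·-3.6185 = +38.7012 (running +75.7573)
  i=4: 3.7501·-1.8500 − 7.2615·-4.7018 = +27.2043 (running +102.9616)
  i=5: 7.2615·2.1989 − -0.7853·-1.8500 = +14.5146 (running +117.4762)
Area = |Σ|/2 = |117.4762|/2 = 58.7381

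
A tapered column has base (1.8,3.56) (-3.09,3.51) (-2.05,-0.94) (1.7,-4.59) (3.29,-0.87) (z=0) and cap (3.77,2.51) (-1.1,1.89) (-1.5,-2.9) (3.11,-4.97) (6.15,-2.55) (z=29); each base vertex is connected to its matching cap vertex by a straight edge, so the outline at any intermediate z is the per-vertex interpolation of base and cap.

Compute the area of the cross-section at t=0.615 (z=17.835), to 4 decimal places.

Area at t=0.615: 37.4967

Cross-section at t=0.615: each vertex is (1-t)·p0[i] + t·p1[i].
  v1: (1-0.615)·(1.8,3.56) + 0.615·(3.77,2.51) = (3.0116,2.9143)
  v2: (1-0.615)·(-3.09,3.51) + 0.615·(-1.1,1.89) = (-1.8661,2.5137)
  v3: (1-0.615)·(-2.05,-0.94) + 0.615·(-1.5,-2.9) = (-1.7117,-2.1454)
  v4: (1-0.615)·(1.7,-4.59) + 0.615·(3.11,-4.97) = (2.5671,-4.8237)
  v5: (1-0.615)·(3.29,-0.87) + 0.615·(6.15,-2.55) = (5.0489,-1.9032)
Shoelace sum Σ(x_i·y_{i+1} − x_{i+1}·y_i):
  i=1: 3.0116·2.5137 − -1.8661·2.9143 = +13.0086 (running +13.0086)
  i=2: -1.8661·-2.1454 − -1.7117·2.5137 = +8.3065 (running +21.3150)
  i=3: -1.7117·-4.8237 − 2.5671·-2.1454 = +13.7645 (running +35.0796)
  i=4: 2.5671·-1.9032 − 5.0489·-4.8237 = +19.4686 (running +54.5481)
  i=5: 5.0489·2.9143 − 3.0116·-1.9032 = +20.4453 (running +74.9935)
Area = |Σ|/2 = |74.9935|/2 = 37.4967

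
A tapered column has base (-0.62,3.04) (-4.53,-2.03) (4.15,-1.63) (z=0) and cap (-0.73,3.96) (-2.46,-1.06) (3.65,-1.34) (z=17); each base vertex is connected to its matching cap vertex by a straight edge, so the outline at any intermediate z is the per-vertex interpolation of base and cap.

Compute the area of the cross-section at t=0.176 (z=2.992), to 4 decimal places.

Area at t=0.176: 20.3267

Cross-section at t=0.176: each vertex is (1-t)·p0[i] + t·p1[i].
  v1: (1-0.176)·(-0.62,3.04) + 0.176·(-0.73,3.96) = (-0.6394,3.2019)
  v2: (1-0.176)·(-4.53,-2.03) + 0.176·(-2.46,-1.06) = (-4.1657,-1.8593)
  v3: (1-0.176)·(4.15,-1.63) + 0.176·(3.65,-1.34) = (4.0620,-1.5790)
Shoelace sum Σ(x_i·y_{i+1} − x_{i+1}·y_i):
  i=1: -0.6394·-1.8593 − -4.1657·3.2019 = +14.5269 (running +14.5269)
  i=2: -4.1657·-1.5790 − 4.0620·-1.8593 = +14.1298 (running +28.6568)
  i=3: 4.0620·3.2019 − -0.6394·-1.5790 = +11.9967 (running +40.6534)
Area = |Σ|/2 = |40.6534|/2 = 20.3267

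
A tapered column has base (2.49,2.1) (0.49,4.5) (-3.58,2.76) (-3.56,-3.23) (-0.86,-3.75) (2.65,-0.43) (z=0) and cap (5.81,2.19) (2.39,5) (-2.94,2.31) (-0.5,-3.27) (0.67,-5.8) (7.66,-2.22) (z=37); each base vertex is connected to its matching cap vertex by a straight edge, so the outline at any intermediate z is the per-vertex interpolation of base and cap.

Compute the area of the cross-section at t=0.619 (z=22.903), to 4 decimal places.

Area at t=0.619: 54.4874

Cross-section at t=0.619: each vertex is (1-t)·p0[i] + t·p1[i].
  v1: (1-0.619)·(2.49,2.1) + 0.619·(5.81,2.19) = (4.5451,2.1557)
  v2: (1-0.619)·(0.49,4.5) + 0.619·(2.39,5) = (1.6661,4.8095)
  v3: (1-0.619)·(-3.58,2.76) + 0.619·(-2.94,2.31) = (-3.1838,2.4814)
  v4: (1-0.619)·(-3.56,-3.23) + 0.619·(-0.5,-3.27) = (-1.6659,-3.2548)
  v5: (1-0.619)·(-0.86,-3.75) + 0.619·(0.67,-5.8) = (0.0871,-5.0190)
  v6: (1-0.619)·(2.65,-0.43) + 0.619·(7.66,-2.22) = (5.7512,-1.5380)
Shoelace sum Σ(x_i·y_{i+1} − x_{i+1}·y_i):
  i=1: 4.5451·4.8095 − 1.6661·2.1557 = +18.2679 (running +18.2679)
  i=2: 1.6661·2.4814 − -3.1838·4.8095 = +19.4470 (running +37.7150)
  i=3: -3.1838·-3.2548 − -1.6659·2.4814 = +14.4964 (running +52.2113)
  i=4: -1.6659·-5.0190 − 0.0871·-3.2548 = +8.6443 (running +60.8556)
  i=5: 0.0871·-1.5380 − 5.7512·-5.0190 = +28.7310 (running +89.5866)
  i=6: 5.7512·2.1557 − 4.5451·-1.5380 = +19.3883 (running +108.9749)
Area = |Σ|/2 = |108.9749|/2 = 54.4874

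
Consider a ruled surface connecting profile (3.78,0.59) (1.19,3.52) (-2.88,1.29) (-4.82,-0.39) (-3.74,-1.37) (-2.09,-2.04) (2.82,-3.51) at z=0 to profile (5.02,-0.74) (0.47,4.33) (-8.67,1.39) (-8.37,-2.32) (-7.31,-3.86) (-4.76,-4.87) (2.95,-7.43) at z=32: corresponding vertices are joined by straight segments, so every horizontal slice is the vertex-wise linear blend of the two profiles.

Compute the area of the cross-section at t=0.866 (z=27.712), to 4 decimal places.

Area at t=0.866: 93.1984

Cross-section at t=0.866: each vertex is (1-t)·p0[i] + t·p1[i].
  v1: (1-0.866)·(3.78,0.59) + 0.866·(5.02,-0.74) = (4.8538,-0.5618)
  v2: (1-0.866)·(1.19,3.52) + 0.866·(0.47,4.33) = (0.5665,4.2215)
  v3: (1-0.866)·(-2.88,1.29) + 0.866·(-8.67,1.39) = (-7.8941,1.3766)
  v4: (1-0.866)·(-4.82,-0.39) + 0.866·(-8.37,-2.32) = (-7.8943,-2.0614)
  v5: (1-0.866)·(-3.74,-1.37) + 0.866·(-7.31,-3.86) = (-6.8316,-3.5263)
  v6: (1-0.866)·(-2.09,-2.04) + 0.866·(-4.76,-4.87) = (-4.4022,-4.4908)
  v7: (1-0.866)·(2.82,-3.51) + 0.866·(2.95,-7.43) = (2.9326,-6.9047)
Shoelace sum Σ(x_i·y_{i+1} − x_{i+1}·y_i):
  i=1: 4.8538·4.2215 − 0.5665·-0.5618 = +20.8085 (running +20.8085)
  i=2: 0.5665·1.3766 − -7.8941·4.2215 = +34.1046 (running +54.9131)
  i=3: -7.8941·-2.0614 − -7.8943·1.3766 = +27.1401 (running +82.0533)
  i=4: -7.8943·-3.5263 − -6.8316·-2.0614 = +13.7554 (running +95.8087)
  i=5: -6.8316·-4.4908 − -4.4022·-3.5263 = +15.1556 (running +110.9643)
  i=6: -4.4022·-6.9047 − 2.9326·-4.4908 = +43.5657 (running +154.5299)
  i=7: 2.9326·-0.5618 − 4.8538·-6.9047 = +31.8669 (running +186.3969)
Area = |Σ|/2 = |186.3969|/2 = 93.1984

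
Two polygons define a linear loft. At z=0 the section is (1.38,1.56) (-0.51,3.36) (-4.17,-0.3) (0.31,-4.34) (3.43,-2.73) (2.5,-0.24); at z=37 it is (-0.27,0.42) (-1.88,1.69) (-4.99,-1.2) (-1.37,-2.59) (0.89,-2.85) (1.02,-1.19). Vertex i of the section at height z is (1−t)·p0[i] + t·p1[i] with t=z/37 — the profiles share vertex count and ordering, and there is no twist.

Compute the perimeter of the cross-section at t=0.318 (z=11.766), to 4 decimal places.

Perimeter at t=0.318: 20.0178

Cross-section at t=0.318: each vertex is (1-t)·p0[i] + t·p1[i].
  v1: (1-0.318)·(1.38,1.56) + 0.318·(-0.27,0.42) = (0.8553,1.1975)
  v2: (1-0.318)·(-0.51,3.36) + 0.318·(-1.88,1.69) = (-0.9457,2.8289)
  v3: (1-0.318)·(-4.17,-0.3) + 0.318·(-4.99,-1.2) = (-4.4308,-0.5862)
  v4: (1-0.318)·(0.31,-4.34) + 0.318·(-1.37,-2.59) = (-0.2242,-3.7835)
  v5: (1-0.318)·(3.43,-2.73) + 0.318·(0.89,-2.85) = (2.6223,-2.7682)
  v6: (1-0.318)·(2.5,-0.24) + 0.318·(1.02,-1.19) = (2.0294,-0.5421)
Perimeter = Σ |v_{i+1} − v_i|:
  edge 1→2: √(-1.8010² + 1.6315²) = 2.4300 (running 2.4300)
  edge 2→3: √(-3.4851² + -3.4151²) = 4.8795 (running 7.3095)
  edge 3→4: √(4.2065² + -3.1973²) = 5.2837 (running 12.5932)
  edge 4→5: √(2.8465² + 1.0153²) = 3.0222 (running 15.6154)
  edge 5→6: √(-0.5929² + 2.2261²) = 2.3037 (running 17.9191)
  edge 6→1: √(-1.1741² + 1.7396²) = 2.0987 (running 20.0178)
Perimeter = 20.0178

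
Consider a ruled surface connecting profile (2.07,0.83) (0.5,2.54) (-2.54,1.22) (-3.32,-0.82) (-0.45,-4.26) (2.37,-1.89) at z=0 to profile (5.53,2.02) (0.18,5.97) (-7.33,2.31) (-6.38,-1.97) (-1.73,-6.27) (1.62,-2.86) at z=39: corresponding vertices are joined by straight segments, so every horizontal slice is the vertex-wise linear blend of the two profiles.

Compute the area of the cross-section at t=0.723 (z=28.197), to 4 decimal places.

Area at t=0.723: 66.2358

Cross-section at t=0.723: each vertex is (1-t)·p0[i] + t·p1[i].
  v1: (1-0.723)·(2.07,0.83) + 0.723·(5.53,2.02) = (4.5716,1.6904)
  v2: (1-0.723)·(0.5,2.54) + 0.723·(0.18,5.97) = (0.2686,5.0199)
  v3: (1-0.723)·(-2.54,1.22) + 0.723·(-7.33,2.31) = (-6.0032,2.0081)
  v4: (1-0.723)·(-3.32,-0.82) + 0.723·(-6.38,-1.97) = (-5.5324,-1.6515)
  v5: (1-0.723)·(-0.45,-4.26) + 0.723·(-1.73,-6.27) = (-1.3754,-5.7132)
  v6: (1-0.723)·(2.37,-1.89) + 0.723·(1.62,-2.86) = (1.8277,-2.5913)
Shoelace sum Σ(x_i·y_{i+1} − x_{i+1}·y_i):
  i=1: 4.5716·5.0199 − 0.2686·1.6904 = +22.4947 (running +22.4947)
  i=2: 0.2686·2.0081 − -6.0032·5.0199 = +30.6747 (running +53.1694)
  i=3: -6.0032·-1.6515 − -5.5324·2.0081 = +21.0233 (running +74.1928)
  i=4: -5.5324·-5.7132 − -1.3754·-1.6515 = +29.3363 (running +103.5291)
  i=5: -1.3754·-2.5913 − 1.8277·-5.7132 = +14.0065 (running +117.5356)
  i=6: 1.8277·1.6904 − 4.5716·-2.5913 = +14.9360 (running +132.4716)
Area = |Σ|/2 = |132.4716|/2 = 66.2358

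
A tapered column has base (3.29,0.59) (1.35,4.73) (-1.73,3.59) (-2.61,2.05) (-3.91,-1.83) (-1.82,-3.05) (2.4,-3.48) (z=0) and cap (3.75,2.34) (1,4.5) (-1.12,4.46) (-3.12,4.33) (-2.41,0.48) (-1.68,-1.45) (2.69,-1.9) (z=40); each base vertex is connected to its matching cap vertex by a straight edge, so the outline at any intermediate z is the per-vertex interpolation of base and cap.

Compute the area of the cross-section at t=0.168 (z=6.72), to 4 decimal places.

Area at t=0.168: 39.5857

Cross-section at t=0.168: each vertex is (1-t)·p0[i] + t·p1[i].
  v1: (1-0.168)·(3.29,0.59) + 0.168·(3.75,2.34) = (3.3673,0.8840)
  v2: (1-0.168)·(1.35,4.73) + 0.168·(1,4.5) = (1.2912,4.6914)
  v3: (1-0.168)·(-1.73,3.59) + 0.168·(-1.12,4.46) = (-1.6275,3.7362)
  v4: (1-0.168)·(-2.61,2.05) + 0.168·(-3.12,4.33) = (-2.6957,2.4330)
  v5: (1-0.168)·(-3.91,-1.83) + 0.168·(-2.41,0.48) = (-3.6580,-1.4419)
  v6: (1-0.168)·(-1.82,-3.05) + 0.168·(-1.68,-1.45) = (-1.7965,-2.7812)
  v7: (1-0.168)·(2.4,-3.48) + 0.168·(2.69,-1.9) = (2.4487,-3.2146)
Shoelace sum Σ(x_i·y_{i+1} − x_{i+1}·y_i):
  i=1: 3.3673·4.6914 − 1.2912·0.8840 = +14.6557 (running +14.6557)
  i=2: 1.2912·3.7362 − -1.6275·4.6914 = +12.4594 (running +27.1151)
  i=3: -1.6275·2.4330 − -2.6957·3.7362 = +6.1117 (running +33.2268)
  i=4: -2.6957·-1.4419 − -3.6580·2.4330 = +12.7870 (running +46.0138)
  i=5: -3.6580·-2.7812 − -1.7965·-1.4419 = +7.5832 (running +53.5970)
  i=6: -1.7965·-3.2146 − 2.4487·-2.7812 = +12.5853 (running +66.1823)
  i=7: 2.4487·0.8840 − 3.3673·-3.2146 = +12.9890 (running +79.1713)
Area = |Σ|/2 = |79.1713|/2 = 39.5857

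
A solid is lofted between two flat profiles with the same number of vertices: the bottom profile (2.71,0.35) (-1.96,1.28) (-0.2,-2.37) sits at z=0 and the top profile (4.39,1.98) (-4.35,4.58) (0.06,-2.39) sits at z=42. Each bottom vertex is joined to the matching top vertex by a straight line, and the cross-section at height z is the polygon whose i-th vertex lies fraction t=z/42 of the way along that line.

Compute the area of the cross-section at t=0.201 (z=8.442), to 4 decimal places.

Area at t=0.201: 10.3960

Cross-section at t=0.201: each vertex is (1-t)·p0[i] + t·p1[i].
  v1: (1-0.201)·(2.71,0.35) + 0.201·(4.39,1.98) = (3.0477,0.6776)
  v2: (1-0.201)·(-1.96,1.28) + 0.201·(-4.35,4.58) = (-2.4404,1.9433)
  v3: (1-0.201)·(-0.2,-2.37) + 0.201·(0.06,-2.39) = (-0.1477,-2.3740)
Shoelace sum Σ(x_i·y_{i+1} − x_{i+1}·y_i):
  i=1: 3.0477·1.9433 − -2.4404·0.6776 = +7.5762 (running +7.5762)
  i=2: -2.4404·-2.3740 − -0.1477·1.9433 = +6.0806 (running +13.6569)
  i=3: -0.1477·0.6776 − 3.0477·-2.3740 = +7.1351 (running +20.7920)
Area = |Σ|/2 = |20.7920|/2 = 10.3960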